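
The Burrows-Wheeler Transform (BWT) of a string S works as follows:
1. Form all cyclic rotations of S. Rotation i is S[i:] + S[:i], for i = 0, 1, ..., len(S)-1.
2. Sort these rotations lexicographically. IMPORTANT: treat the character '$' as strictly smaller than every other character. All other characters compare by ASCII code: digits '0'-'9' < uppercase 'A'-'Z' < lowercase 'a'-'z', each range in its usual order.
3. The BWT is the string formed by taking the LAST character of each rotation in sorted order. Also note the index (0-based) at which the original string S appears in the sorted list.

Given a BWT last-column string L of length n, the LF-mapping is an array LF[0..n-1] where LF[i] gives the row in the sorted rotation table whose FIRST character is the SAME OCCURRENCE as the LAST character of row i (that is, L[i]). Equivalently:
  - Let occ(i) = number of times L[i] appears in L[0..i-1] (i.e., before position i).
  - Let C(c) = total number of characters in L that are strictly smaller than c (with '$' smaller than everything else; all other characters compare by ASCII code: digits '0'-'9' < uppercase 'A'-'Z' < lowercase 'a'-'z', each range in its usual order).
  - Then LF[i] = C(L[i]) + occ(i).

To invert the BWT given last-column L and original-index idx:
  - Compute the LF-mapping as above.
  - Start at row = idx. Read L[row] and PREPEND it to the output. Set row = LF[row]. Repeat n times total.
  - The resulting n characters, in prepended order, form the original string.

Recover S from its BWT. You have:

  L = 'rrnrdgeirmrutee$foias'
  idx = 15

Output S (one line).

Answer: refrigeratormisunder$

Derivation:
LF mapping: 13 14 11 15 2 7 3 8 16 10 17 20 19 4 5 0 6 12 9 1 18
Walk LF starting at row 15, prepending L[row]:
  step 1: row=15, L[15]='$', prepend. Next row=LF[15]=0
  step 2: row=0, L[0]='r', prepend. Next row=LF[0]=13
  step 3: row=13, L[13]='e', prepend. Next row=LF[13]=4
  step 4: row=4, L[4]='d', prepend. Next row=LF[4]=2
  step 5: row=2, L[2]='n', prepend. Next row=LF[2]=11
  step 6: row=11, L[11]='u', prepend. Next row=LF[11]=20
  step 7: row=20, L[20]='s', prepend. Next row=LF[20]=18
  step 8: row=18, L[18]='i', prepend. Next row=LF[18]=9
  step 9: row=9, L[9]='m', prepend. Next row=LF[9]=10
  step 10: row=10, L[10]='r', prepend. Next row=LF[10]=17
  step 11: row=17, L[17]='o', prepend. Next row=LF[17]=12
  step 12: row=12, L[12]='t', prepend. Next row=LF[12]=19
  step 13: row=19, L[19]='a', prepend. Next row=LF[19]=1
  step 14: row=1, L[1]='r', prepend. Next row=LF[1]=14
  step 15: row=14, L[14]='e', prepend. Next row=LF[14]=5
  step 16: row=5, L[5]='g', prepend. Next row=LF[5]=7
  step 17: row=7, L[7]='i', prepend. Next row=LF[7]=8
  step 18: row=8, L[8]='r', prepend. Next row=LF[8]=16
  step 19: row=16, L[16]='f', prepend. Next row=LF[16]=6
  step 20: row=6, L[6]='e', prepend. Next row=LF[6]=3
  step 21: row=3, L[3]='r', prepend. Next row=LF[3]=15
Reversed output: refrigeratormisunder$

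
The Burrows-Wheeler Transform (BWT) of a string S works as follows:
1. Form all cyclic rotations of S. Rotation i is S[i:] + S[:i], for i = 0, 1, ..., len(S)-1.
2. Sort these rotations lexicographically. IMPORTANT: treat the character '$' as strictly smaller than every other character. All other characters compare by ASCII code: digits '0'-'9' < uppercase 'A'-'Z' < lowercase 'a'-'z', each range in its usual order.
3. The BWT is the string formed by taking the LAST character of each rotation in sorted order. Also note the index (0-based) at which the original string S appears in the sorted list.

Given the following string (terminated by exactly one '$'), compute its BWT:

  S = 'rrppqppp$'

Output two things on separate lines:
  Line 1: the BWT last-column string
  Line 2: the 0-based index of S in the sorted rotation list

All 9 rotations (rotation i = S[i:]+S[:i]):
  rot[0] = rrppqppp$
  rot[1] = rppqppp$r
  rot[2] = ppqppp$rr
  rot[3] = pqppp$rrp
  rot[4] = qppp$rrpp
  rot[5] = ppp$rrppq
  rot[6] = pp$rrppqp
  rot[7] = p$rrppqpp
  rot[8] = $rrppqppp
Sorted (with $ < everything):
  sorted[0] = $rrppqppp  (last char: 'p')
  sorted[1] = p$rrppqpp  (last char: 'p')
  sorted[2] = pp$rrppqp  (last char: 'p')
  sorted[3] = ppp$rrppq  (last char: 'q')
  sorted[4] = ppqppp$rr  (last char: 'r')
  sorted[5] = pqppp$rrp  (last char: 'p')
  sorted[6] = qppp$rrpp  (last char: 'p')
  sorted[7] = rppqppp$r  (last char: 'r')
  sorted[8] = rrppqppp$  (last char: '$')
Last column: pppqrppr$
Original string S is at sorted index 8

Answer: pppqrppr$
8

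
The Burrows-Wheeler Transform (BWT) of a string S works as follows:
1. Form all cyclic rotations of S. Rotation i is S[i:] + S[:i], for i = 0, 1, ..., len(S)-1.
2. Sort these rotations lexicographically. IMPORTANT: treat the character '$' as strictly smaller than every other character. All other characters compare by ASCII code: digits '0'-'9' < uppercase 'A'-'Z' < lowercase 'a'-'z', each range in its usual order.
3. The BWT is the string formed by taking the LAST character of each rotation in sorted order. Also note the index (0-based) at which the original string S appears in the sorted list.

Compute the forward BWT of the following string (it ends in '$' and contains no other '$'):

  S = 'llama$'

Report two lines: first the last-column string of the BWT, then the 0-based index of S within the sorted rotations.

Answer: amll$a
4

Derivation:
All 6 rotations (rotation i = S[i:]+S[:i]):
  rot[0] = llama$
  rot[1] = lama$l
  rot[2] = ama$ll
  rot[3] = ma$lla
  rot[4] = a$llam
  rot[5] = $llama
Sorted (with $ < everything):
  sorted[0] = $llama  (last char: 'a')
  sorted[1] = a$llam  (last char: 'm')
  sorted[2] = ama$ll  (last char: 'l')
  sorted[3] = lama$l  (last char: 'l')
  sorted[4] = llama$  (last char: '$')
  sorted[5] = ma$lla  (last char: 'a')
Last column: amll$a
Original string S is at sorted index 4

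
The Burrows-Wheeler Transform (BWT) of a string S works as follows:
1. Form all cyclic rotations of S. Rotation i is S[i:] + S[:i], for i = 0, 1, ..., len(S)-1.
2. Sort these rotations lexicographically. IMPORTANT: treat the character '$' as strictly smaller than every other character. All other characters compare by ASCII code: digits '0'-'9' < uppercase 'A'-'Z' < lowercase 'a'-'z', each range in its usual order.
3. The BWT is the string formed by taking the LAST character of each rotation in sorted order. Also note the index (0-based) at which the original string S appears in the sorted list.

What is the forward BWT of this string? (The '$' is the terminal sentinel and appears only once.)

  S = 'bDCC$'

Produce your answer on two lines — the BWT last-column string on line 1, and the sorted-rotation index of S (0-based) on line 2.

All 5 rotations (rotation i = S[i:]+S[:i]):
  rot[0] = bDCC$
  rot[1] = DCC$b
  rot[2] = CC$bD
  rot[3] = C$bDC
  rot[4] = $bDCC
Sorted (with $ < everything):
  sorted[0] = $bDCC  (last char: 'C')
  sorted[1] = C$bDC  (last char: 'C')
  sorted[2] = CC$bD  (last char: 'D')
  sorted[3] = DCC$b  (last char: 'b')
  sorted[4] = bDCC$  (last char: '$')
Last column: CCDb$
Original string S is at sorted index 4

Answer: CCDb$
4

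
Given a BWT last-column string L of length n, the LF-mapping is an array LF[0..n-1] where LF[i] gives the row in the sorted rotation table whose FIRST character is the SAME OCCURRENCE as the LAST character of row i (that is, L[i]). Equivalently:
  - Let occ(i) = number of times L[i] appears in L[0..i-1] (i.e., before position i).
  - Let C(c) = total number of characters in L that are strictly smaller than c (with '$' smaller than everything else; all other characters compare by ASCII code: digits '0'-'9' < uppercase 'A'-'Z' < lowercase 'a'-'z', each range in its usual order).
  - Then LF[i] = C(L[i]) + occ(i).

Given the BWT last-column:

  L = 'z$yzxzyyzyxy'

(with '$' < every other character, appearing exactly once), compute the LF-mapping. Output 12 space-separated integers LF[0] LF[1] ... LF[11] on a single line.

Char counts: '$':1, 'x':2, 'y':5, 'z':4
C (first-col start): C('$')=0, C('x')=1, C('y')=3, C('z')=8
L[0]='z': occ=0, LF[0]=C('z')+0=8+0=8
L[1]='$': occ=0, LF[1]=C('$')+0=0+0=0
L[2]='y': occ=0, LF[2]=C('y')+0=3+0=3
L[3]='z': occ=1, LF[3]=C('z')+1=8+1=9
L[4]='x': occ=0, LF[4]=C('x')+0=1+0=1
L[5]='z': occ=2, LF[5]=C('z')+2=8+2=10
L[6]='y': occ=1, LF[6]=C('y')+1=3+1=4
L[7]='y': occ=2, LF[7]=C('y')+2=3+2=5
L[8]='z': occ=3, LF[8]=C('z')+3=8+3=11
L[9]='y': occ=3, LF[9]=C('y')+3=3+3=6
L[10]='x': occ=1, LF[10]=C('x')+1=1+1=2
L[11]='y': occ=4, LF[11]=C('y')+4=3+4=7

Answer: 8 0 3 9 1 10 4 5 11 6 2 7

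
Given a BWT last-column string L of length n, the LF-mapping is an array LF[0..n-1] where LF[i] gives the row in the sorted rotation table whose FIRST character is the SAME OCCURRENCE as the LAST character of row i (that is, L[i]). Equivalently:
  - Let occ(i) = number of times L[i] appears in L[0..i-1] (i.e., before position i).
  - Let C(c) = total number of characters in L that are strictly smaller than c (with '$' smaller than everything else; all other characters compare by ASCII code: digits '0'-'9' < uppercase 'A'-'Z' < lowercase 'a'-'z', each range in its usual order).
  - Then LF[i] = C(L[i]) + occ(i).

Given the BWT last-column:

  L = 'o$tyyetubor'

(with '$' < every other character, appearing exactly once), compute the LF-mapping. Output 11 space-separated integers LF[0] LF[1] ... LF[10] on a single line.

Answer: 3 0 6 9 10 2 7 8 1 4 5

Derivation:
Char counts: '$':1, 'b':1, 'e':1, 'o':2, 'r':1, 't':2, 'u':1, 'y':2
C (first-col start): C('$')=0, C('b')=1, C('e')=2, C('o')=3, C('r')=5, C('t')=6, C('u')=8, C('y')=9
L[0]='o': occ=0, LF[0]=C('o')+0=3+0=3
L[1]='$': occ=0, LF[1]=C('$')+0=0+0=0
L[2]='t': occ=0, LF[2]=C('t')+0=6+0=6
L[3]='y': occ=0, LF[3]=C('y')+0=9+0=9
L[4]='y': occ=1, LF[4]=C('y')+1=9+1=10
L[5]='e': occ=0, LF[5]=C('e')+0=2+0=2
L[6]='t': occ=1, LF[6]=C('t')+1=6+1=7
L[7]='u': occ=0, LF[7]=C('u')+0=8+0=8
L[8]='b': occ=0, LF[8]=C('b')+0=1+0=1
L[9]='o': occ=1, LF[9]=C('o')+1=3+1=4
L[10]='r': occ=0, LF[10]=C('r')+0=5+0=5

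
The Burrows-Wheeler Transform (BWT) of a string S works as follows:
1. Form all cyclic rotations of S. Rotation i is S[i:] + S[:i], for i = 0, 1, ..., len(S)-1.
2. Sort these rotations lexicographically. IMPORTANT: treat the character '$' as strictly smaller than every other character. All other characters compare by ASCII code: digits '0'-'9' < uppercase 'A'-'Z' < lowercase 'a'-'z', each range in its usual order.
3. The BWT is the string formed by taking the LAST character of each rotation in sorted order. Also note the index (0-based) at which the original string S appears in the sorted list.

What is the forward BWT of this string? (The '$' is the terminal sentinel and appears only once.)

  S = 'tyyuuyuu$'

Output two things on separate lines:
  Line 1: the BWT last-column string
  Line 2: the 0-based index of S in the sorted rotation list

Answer: u$uyyuuyt
1

Derivation:
All 9 rotations (rotation i = S[i:]+S[:i]):
  rot[0] = tyyuuyuu$
  rot[1] = yyuuyuu$t
  rot[2] = yuuyuu$ty
  rot[3] = uuyuu$tyy
  rot[4] = uyuu$tyyu
  rot[5] = yuu$tyyuu
  rot[6] = uu$tyyuuy
  rot[7] = u$tyyuuyu
  rot[8] = $tyyuuyuu
Sorted (with $ < everything):
  sorted[0] = $tyyuuyuu  (last char: 'u')
  sorted[1] = tyyuuyuu$  (last char: '$')
  sorted[2] = u$tyyuuyu  (last char: 'u')
  sorted[3] = uu$tyyuuy  (last char: 'y')
  sorted[4] = uuyuu$tyy  (last char: 'y')
  sorted[5] = uyuu$tyyu  (last char: 'u')
  sorted[6] = yuu$tyyuu  (last char: 'u')
  sorted[7] = yuuyuu$ty  (last char: 'y')
  sorted[8] = yyuuyuu$t  (last char: 't')
Last column: u$uyyuuyt
Original string S is at sorted index 1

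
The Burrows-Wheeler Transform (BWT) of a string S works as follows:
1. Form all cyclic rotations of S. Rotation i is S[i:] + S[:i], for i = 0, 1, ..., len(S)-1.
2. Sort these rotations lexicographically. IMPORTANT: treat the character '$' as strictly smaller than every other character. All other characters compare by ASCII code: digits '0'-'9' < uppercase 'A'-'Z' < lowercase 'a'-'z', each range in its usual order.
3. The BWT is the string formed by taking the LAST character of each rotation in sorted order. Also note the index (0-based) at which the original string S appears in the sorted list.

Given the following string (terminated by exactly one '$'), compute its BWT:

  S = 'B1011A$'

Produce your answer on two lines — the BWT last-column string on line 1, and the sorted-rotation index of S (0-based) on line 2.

All 7 rotations (rotation i = S[i:]+S[:i]):
  rot[0] = B1011A$
  rot[1] = 1011A$B
  rot[2] = 011A$B1
  rot[3] = 11A$B10
  rot[4] = 1A$B101
  rot[5] = A$B1011
  rot[6] = $B1011A
Sorted (with $ < everything):
  sorted[0] = $B1011A  (last char: 'A')
  sorted[1] = 011A$B1  (last char: '1')
  sorted[2] = 1011A$B  (last char: 'B')
  sorted[3] = 11A$B10  (last char: '0')
  sorted[4] = 1A$B101  (last char: '1')
  sorted[5] = A$B1011  (last char: '1')
  sorted[6] = B1011A$  (last char: '$')
Last column: A1B011$
Original string S is at sorted index 6

Answer: A1B011$
6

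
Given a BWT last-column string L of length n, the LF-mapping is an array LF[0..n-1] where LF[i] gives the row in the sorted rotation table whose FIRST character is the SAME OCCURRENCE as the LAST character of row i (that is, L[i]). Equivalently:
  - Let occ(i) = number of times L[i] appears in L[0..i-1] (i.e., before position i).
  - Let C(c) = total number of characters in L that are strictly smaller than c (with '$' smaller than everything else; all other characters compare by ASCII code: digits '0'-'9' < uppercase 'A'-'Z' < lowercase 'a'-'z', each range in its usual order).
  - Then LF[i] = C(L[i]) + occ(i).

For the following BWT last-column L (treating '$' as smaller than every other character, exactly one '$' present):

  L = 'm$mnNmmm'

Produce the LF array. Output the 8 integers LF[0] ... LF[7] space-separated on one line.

Char counts: '$':1, 'N':1, 'm':5, 'n':1
C (first-col start): C('$')=0, C('N')=1, C('m')=2, C('n')=7
L[0]='m': occ=0, LF[0]=C('m')+0=2+0=2
L[1]='$': occ=0, LF[1]=C('$')+0=0+0=0
L[2]='m': occ=1, LF[2]=C('m')+1=2+1=3
L[3]='n': occ=0, LF[3]=C('n')+0=7+0=7
L[4]='N': occ=0, LF[4]=C('N')+0=1+0=1
L[5]='m': occ=2, LF[5]=C('m')+2=2+2=4
L[6]='m': occ=3, LF[6]=C('m')+3=2+3=5
L[7]='m': occ=4, LF[7]=C('m')+4=2+4=6

Answer: 2 0 3 7 1 4 5 6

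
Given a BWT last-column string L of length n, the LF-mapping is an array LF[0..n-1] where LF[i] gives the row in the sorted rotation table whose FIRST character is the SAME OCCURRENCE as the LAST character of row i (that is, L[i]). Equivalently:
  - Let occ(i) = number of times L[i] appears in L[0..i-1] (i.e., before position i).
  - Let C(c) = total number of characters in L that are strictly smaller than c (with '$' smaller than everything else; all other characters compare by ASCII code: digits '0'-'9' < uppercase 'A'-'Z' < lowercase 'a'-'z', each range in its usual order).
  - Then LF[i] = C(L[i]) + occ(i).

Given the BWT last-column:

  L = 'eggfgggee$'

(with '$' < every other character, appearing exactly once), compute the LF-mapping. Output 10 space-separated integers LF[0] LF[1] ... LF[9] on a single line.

Char counts: '$':1, 'e':3, 'f':1, 'g':5
C (first-col start): C('$')=0, C('e')=1, C('f')=4, C('g')=5
L[0]='e': occ=0, LF[0]=C('e')+0=1+0=1
L[1]='g': occ=0, LF[1]=C('g')+0=5+0=5
L[2]='g': occ=1, LF[2]=C('g')+1=5+1=6
L[3]='f': occ=0, LF[3]=C('f')+0=4+0=4
L[4]='g': occ=2, LF[4]=C('g')+2=5+2=7
L[5]='g': occ=3, LF[5]=C('g')+3=5+3=8
L[6]='g': occ=4, LF[6]=C('g')+4=5+4=9
L[7]='e': occ=1, LF[7]=C('e')+1=1+1=2
L[8]='e': occ=2, LF[8]=C('e')+2=1+2=3
L[9]='$': occ=0, LF[9]=C('$')+0=0+0=0

Answer: 1 5 6 4 7 8 9 2 3 0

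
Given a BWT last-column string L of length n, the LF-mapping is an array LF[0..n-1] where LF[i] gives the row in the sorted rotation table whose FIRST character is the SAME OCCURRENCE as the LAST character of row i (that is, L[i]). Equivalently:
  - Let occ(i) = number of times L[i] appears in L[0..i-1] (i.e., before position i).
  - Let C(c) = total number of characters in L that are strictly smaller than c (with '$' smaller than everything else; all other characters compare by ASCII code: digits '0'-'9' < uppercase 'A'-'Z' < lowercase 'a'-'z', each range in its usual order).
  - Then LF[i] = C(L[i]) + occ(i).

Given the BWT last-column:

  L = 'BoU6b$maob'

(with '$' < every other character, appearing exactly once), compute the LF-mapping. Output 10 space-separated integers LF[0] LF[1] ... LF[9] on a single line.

Char counts: '$':1, '6':1, 'B':1, 'U':1, 'a':1, 'b':2, 'm':1, 'o':2
C (first-col start): C('$')=0, C('6')=1, C('B')=2, C('U')=3, C('a')=4, C('b')=5, C('m')=7, C('o')=8
L[0]='B': occ=0, LF[0]=C('B')+0=2+0=2
L[1]='o': occ=0, LF[1]=C('o')+0=8+0=8
L[2]='U': occ=0, LF[2]=C('U')+0=3+0=3
L[3]='6': occ=0, LF[3]=C('6')+0=1+0=1
L[4]='b': occ=0, LF[4]=C('b')+0=5+0=5
L[5]='$': occ=0, LF[5]=C('$')+0=0+0=0
L[6]='m': occ=0, LF[6]=C('m')+0=7+0=7
L[7]='a': occ=0, LF[7]=C('a')+0=4+0=4
L[8]='o': occ=1, LF[8]=C('o')+1=8+1=9
L[9]='b': occ=1, LF[9]=C('b')+1=5+1=6

Answer: 2 8 3 1 5 0 7 4 9 6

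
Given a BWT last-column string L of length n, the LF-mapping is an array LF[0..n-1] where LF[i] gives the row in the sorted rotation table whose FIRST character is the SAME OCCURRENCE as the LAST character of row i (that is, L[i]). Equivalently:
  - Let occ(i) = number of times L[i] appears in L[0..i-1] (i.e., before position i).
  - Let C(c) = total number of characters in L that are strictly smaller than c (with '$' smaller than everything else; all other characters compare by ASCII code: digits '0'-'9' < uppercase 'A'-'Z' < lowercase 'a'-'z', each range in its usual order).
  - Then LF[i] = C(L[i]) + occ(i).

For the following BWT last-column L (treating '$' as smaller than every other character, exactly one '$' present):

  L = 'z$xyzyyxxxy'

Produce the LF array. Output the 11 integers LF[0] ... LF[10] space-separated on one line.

Char counts: '$':1, 'x':4, 'y':4, 'z':2
C (first-col start): C('$')=0, C('x')=1, C('y')=5, C('z')=9
L[0]='z': occ=0, LF[0]=C('z')+0=9+0=9
L[1]='$': occ=0, LF[1]=C('$')+0=0+0=0
L[2]='x': occ=0, LF[2]=C('x')+0=1+0=1
L[3]='y': occ=0, LF[3]=C('y')+0=5+0=5
L[4]='z': occ=1, LF[4]=C('z')+1=9+1=10
L[5]='y': occ=1, LF[5]=C('y')+1=5+1=6
L[6]='y': occ=2, LF[6]=C('y')+2=5+2=7
L[7]='x': occ=1, LF[7]=C('x')+1=1+1=2
L[8]='x': occ=2, LF[8]=C('x')+2=1+2=3
L[9]='x': occ=3, LF[9]=C('x')+3=1+3=4
L[10]='y': occ=3, LF[10]=C('y')+3=5+3=8

Answer: 9 0 1 5 10 6 7 2 3 4 8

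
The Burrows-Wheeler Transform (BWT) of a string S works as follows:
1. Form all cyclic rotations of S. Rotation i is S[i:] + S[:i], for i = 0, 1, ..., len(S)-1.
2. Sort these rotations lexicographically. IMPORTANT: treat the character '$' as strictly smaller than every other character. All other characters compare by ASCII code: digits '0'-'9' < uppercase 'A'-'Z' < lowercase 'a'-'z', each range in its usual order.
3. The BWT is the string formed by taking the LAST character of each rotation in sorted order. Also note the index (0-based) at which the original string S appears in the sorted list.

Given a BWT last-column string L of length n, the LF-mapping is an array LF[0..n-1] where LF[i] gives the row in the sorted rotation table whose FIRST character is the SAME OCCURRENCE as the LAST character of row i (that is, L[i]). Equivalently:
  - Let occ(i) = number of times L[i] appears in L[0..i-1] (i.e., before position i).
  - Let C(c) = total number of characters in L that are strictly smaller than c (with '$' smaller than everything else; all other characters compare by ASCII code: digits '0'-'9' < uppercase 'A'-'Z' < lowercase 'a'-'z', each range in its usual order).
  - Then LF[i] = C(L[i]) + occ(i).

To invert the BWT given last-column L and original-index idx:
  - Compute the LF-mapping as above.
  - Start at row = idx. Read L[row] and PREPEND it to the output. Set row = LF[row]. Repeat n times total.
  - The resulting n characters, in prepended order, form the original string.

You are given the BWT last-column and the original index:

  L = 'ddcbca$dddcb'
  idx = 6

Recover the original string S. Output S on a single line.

LF mapping: 7 8 4 2 5 1 0 9 10 11 6 3
Walk LF starting at row 6, prepending L[row]:
  step 1: row=6, L[6]='$', prepend. Next row=LF[6]=0
  step 2: row=0, L[0]='d', prepend. Next row=LF[0]=7
  step 3: row=7, L[7]='d', prepend. Next row=LF[7]=9
  step 4: row=9, L[9]='d', prepend. Next row=LF[9]=11
  step 5: row=11, L[11]='b', prepend. Next row=LF[11]=3
  step 6: row=3, L[3]='b', prepend. Next row=LF[3]=2
  step 7: row=2, L[2]='c', prepend. Next row=LF[2]=4
  step 8: row=4, L[4]='c', prepend. Next row=LF[4]=5
  step 9: row=5, L[5]='a', prepend. Next row=LF[5]=1
  step 10: row=1, L[1]='d', prepend. Next row=LF[1]=8
  step 11: row=8, L[8]='d', prepend. Next row=LF[8]=10
  step 12: row=10, L[10]='c', prepend. Next row=LF[10]=6
Reversed output: cddaccbbddd$

Answer: cddaccbbddd$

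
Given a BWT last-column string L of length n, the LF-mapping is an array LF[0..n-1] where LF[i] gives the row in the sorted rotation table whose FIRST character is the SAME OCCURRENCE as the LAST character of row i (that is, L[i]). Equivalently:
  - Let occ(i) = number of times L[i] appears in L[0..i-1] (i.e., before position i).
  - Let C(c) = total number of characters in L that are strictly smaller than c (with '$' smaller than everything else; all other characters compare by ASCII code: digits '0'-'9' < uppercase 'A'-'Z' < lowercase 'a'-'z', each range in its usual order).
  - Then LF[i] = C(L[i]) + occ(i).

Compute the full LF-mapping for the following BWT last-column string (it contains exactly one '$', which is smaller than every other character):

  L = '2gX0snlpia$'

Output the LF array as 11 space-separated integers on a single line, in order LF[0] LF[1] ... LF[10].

Char counts: '$':1, '0':1, '2':1, 'X':1, 'a':1, 'g':1, 'i':1, 'l':1, 'n':1, 'p':1, 's':1
C (first-col start): C('$')=0, C('0')=1, C('2')=2, C('X')=3, C('a')=4, C('g')=5, C('i')=6, C('l')=7, C('n')=8, C('p')=9, C('s')=10
L[0]='2': occ=0, LF[0]=C('2')+0=2+0=2
L[1]='g': occ=0, LF[1]=C('g')+0=5+0=5
L[2]='X': occ=0, LF[2]=C('X')+0=3+0=3
L[3]='0': occ=0, LF[3]=C('0')+0=1+0=1
L[4]='s': occ=0, LF[4]=C('s')+0=10+0=10
L[5]='n': occ=0, LF[5]=C('n')+0=8+0=8
L[6]='l': occ=0, LF[6]=C('l')+0=7+0=7
L[7]='p': occ=0, LF[7]=C('p')+0=9+0=9
L[8]='i': occ=0, LF[8]=C('i')+0=6+0=6
L[9]='a': occ=0, LF[9]=C('a')+0=4+0=4
L[10]='$': occ=0, LF[10]=C('$')+0=0+0=0

Answer: 2 5 3 1 10 8 7 9 6 4 0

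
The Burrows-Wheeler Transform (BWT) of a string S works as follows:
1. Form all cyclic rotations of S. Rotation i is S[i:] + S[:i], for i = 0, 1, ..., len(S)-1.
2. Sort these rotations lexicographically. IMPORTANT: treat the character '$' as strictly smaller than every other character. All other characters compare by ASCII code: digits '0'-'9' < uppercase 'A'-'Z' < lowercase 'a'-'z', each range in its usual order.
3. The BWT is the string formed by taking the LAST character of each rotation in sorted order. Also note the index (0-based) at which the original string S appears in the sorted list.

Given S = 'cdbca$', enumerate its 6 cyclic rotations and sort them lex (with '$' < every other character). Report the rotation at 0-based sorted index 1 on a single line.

Answer: a$cdbc

Derivation:
All 6 rotations (rotation i = S[i:]+S[:i]):
  rot[0] = cdbca$
  rot[1] = dbca$c
  rot[2] = bca$cd
  rot[3] = ca$cdb
  rot[4] = a$cdbc
  rot[5] = $cdbca
Sorted (with $ < everything):
  sorted[0] = $cdbca
  sorted[1] = a$cdbc
  sorted[2] = bca$cd
  sorted[3] = ca$cdb
  sorted[4] = cdbca$
  sorted[5] = dbca$c
sorted[1] = a$cdbc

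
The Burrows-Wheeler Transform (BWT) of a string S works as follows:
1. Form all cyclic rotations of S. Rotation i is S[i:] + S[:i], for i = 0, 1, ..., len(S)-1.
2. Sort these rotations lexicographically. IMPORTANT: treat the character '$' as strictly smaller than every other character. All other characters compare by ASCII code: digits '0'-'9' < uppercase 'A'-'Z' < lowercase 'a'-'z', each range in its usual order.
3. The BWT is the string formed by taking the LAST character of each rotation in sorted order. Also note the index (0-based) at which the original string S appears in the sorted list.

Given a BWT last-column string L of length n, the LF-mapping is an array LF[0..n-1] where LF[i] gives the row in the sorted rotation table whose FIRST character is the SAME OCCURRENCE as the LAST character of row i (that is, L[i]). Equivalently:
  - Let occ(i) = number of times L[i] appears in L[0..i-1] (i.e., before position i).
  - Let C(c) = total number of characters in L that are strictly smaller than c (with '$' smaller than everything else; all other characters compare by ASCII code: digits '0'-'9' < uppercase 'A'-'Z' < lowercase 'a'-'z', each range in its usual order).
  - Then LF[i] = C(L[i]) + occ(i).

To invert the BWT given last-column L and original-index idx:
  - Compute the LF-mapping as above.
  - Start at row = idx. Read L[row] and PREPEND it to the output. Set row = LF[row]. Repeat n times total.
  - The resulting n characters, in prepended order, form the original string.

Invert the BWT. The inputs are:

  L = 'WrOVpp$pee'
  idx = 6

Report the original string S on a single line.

LF mapping: 3 9 1 2 6 7 0 8 4 5
Walk LF starting at row 6, prepending L[row]:
  step 1: row=6, L[6]='$', prepend. Next row=LF[6]=0
  step 2: row=0, L[0]='W', prepend. Next row=LF[0]=3
  step 3: row=3, L[3]='V', prepend. Next row=LF[3]=2
  step 4: row=2, L[2]='O', prepend. Next row=LF[2]=1
  step 5: row=1, L[1]='r', prepend. Next row=LF[1]=9
  step 6: row=9, L[9]='e', prepend. Next row=LF[9]=5
  step 7: row=5, L[5]='p', prepend. Next row=LF[5]=7
  step 8: row=7, L[7]='p', prepend. Next row=LF[7]=8
  step 9: row=8, L[8]='e', prepend. Next row=LF[8]=4
  step 10: row=4, L[4]='p', prepend. Next row=LF[4]=6
Reversed output: pepperOVW$

Answer: pepperOVW$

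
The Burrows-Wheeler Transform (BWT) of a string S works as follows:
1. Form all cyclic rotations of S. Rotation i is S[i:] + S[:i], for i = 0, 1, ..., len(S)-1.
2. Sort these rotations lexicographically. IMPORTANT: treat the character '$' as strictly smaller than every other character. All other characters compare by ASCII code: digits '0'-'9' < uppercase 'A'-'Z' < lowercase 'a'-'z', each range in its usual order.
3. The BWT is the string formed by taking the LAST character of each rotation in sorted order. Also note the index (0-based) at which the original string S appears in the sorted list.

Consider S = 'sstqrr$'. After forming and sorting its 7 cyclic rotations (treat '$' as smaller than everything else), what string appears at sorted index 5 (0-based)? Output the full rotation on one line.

All 7 rotations (rotation i = S[i:]+S[:i]):
  rot[0] = sstqrr$
  rot[1] = stqrr$s
  rot[2] = tqrr$ss
  rot[3] = qrr$sst
  rot[4] = rr$sstq
  rot[5] = r$sstqr
  rot[6] = $sstqrr
Sorted (with $ < everything):
  sorted[0] = $sstqrr
  sorted[1] = qrr$sst
  sorted[2] = r$sstqr
  sorted[3] = rr$sstq
  sorted[4] = sstqrr$
  sorted[5] = stqrr$s
  sorted[6] = tqrr$ss
sorted[5] = stqrr$s

Answer: stqrr$s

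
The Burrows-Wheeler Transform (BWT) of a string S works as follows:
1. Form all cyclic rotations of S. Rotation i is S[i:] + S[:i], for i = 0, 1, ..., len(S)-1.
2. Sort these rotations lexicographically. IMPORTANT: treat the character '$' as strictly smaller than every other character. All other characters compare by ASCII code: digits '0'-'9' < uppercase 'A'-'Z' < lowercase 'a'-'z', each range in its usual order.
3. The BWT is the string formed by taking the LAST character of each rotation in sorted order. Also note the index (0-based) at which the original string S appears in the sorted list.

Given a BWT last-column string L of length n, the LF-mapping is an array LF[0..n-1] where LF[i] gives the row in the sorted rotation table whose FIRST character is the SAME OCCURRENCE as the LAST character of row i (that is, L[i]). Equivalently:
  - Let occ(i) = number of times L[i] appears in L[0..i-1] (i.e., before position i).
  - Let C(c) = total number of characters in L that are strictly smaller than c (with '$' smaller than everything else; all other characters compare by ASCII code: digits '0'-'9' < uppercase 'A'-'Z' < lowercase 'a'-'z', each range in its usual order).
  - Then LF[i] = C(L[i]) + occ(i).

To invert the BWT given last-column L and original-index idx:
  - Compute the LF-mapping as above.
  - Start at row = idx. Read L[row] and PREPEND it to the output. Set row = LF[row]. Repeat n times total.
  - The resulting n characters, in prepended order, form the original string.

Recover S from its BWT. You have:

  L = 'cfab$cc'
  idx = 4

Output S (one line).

Answer: ccfabc$

Derivation:
LF mapping: 3 6 1 2 0 4 5
Walk LF starting at row 4, prepending L[row]:
  step 1: row=4, L[4]='$', prepend. Next row=LF[4]=0
  step 2: row=0, L[0]='c', prepend. Next row=LF[0]=3
  step 3: row=3, L[3]='b', prepend. Next row=LF[3]=2
  step 4: row=2, L[2]='a', prepend. Next row=LF[2]=1
  step 5: row=1, L[1]='f', prepend. Next row=LF[1]=6
  step 6: row=6, L[6]='c', prepend. Next row=LF[6]=5
  step 7: row=5, L[5]='c', prepend. Next row=LF[5]=4
Reversed output: ccfabc$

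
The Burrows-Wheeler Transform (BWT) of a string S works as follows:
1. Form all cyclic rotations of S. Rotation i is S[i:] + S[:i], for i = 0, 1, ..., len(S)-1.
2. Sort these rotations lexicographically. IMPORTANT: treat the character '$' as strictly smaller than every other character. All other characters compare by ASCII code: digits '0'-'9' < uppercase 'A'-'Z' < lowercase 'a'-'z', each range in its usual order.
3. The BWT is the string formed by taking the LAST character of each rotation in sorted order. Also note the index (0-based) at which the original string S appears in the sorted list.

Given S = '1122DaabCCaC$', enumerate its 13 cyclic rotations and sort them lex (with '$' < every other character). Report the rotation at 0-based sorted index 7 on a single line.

All 13 rotations (rotation i = S[i:]+S[:i]):
  rot[0] = 1122DaabCCaC$
  rot[1] = 122DaabCCaC$1
  rot[2] = 22DaabCCaC$11
  rot[3] = 2DaabCCaC$112
  rot[4] = DaabCCaC$1122
  rot[5] = aabCCaC$1122D
  rot[6] = abCCaC$1122Da
  rot[7] = bCCaC$1122Daa
  rot[8] = CCaC$1122Daab
  rot[9] = CaC$1122DaabC
  rot[10] = aC$1122DaabCC
  rot[11] = C$1122DaabCCa
  rot[12] = $1122DaabCCaC
Sorted (with $ < everything):
  sorted[0] = $1122DaabCCaC
  sorted[1] = 1122DaabCCaC$
  sorted[2] = 122DaabCCaC$1
  sorted[3] = 22DaabCCaC$11
  sorted[4] = 2DaabCCaC$112
  sorted[5] = C$1122DaabCCa
  sorted[6] = CCaC$1122Daab
  sorted[7] = CaC$1122DaabC
  sorted[8] = DaabCCaC$1122
  sorted[9] = aC$1122DaabCC
  sorted[10] = aabCCaC$1122D
  sorted[11] = abCCaC$1122Da
  sorted[12] = bCCaC$1122Daa
sorted[7] = CaC$1122DaabC

Answer: CaC$1122DaabC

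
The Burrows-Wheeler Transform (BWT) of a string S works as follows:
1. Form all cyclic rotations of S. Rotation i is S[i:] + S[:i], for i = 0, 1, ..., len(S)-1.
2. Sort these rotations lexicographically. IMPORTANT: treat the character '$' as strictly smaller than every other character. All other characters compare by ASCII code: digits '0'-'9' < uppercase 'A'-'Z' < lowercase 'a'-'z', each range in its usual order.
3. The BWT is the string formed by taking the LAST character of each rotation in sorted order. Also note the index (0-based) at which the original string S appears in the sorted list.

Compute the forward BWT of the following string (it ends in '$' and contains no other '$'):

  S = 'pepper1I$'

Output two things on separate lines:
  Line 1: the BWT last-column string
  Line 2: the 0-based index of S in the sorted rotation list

Answer: Ir1pp$pee
5

Derivation:
All 9 rotations (rotation i = S[i:]+S[:i]):
  rot[0] = pepper1I$
  rot[1] = epper1I$p
  rot[2] = pper1I$pe
  rot[3] = per1I$pep
  rot[4] = er1I$pepp
  rot[5] = r1I$peppe
  rot[6] = 1I$pepper
  rot[7] = I$pepper1
  rot[8] = $pepper1I
Sorted (with $ < everything):
  sorted[0] = $pepper1I  (last char: 'I')
  sorted[1] = 1I$pepper  (last char: 'r')
  sorted[2] = I$pepper1  (last char: '1')
  sorted[3] = epper1I$p  (last char: 'p')
  sorted[4] = er1I$pepp  (last char: 'p')
  sorted[5] = pepper1I$  (last char: '$')
  sorted[6] = per1I$pep  (last char: 'p')
  sorted[7] = pper1I$pe  (last char: 'e')
  sorted[8] = r1I$peppe  (last char: 'e')
Last column: Ir1pp$pee
Original string S is at sorted index 5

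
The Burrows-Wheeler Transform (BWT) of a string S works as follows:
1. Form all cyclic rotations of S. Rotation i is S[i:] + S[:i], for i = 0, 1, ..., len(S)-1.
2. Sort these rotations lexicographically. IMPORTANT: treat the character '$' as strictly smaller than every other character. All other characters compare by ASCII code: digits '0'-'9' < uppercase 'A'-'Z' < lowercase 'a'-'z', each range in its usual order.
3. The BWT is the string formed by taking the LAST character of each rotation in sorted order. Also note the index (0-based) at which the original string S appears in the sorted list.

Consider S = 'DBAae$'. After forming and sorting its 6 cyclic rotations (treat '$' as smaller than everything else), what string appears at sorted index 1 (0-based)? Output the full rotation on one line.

Answer: Aae$DB

Derivation:
All 6 rotations (rotation i = S[i:]+S[:i]):
  rot[0] = DBAae$
  rot[1] = BAae$D
  rot[2] = Aae$DB
  rot[3] = ae$DBA
  rot[4] = e$DBAa
  rot[5] = $DBAae
Sorted (with $ < everything):
  sorted[0] = $DBAae
  sorted[1] = Aae$DB
  sorted[2] = BAae$D
  sorted[3] = DBAae$
  sorted[4] = ae$DBA
  sorted[5] = e$DBAa
sorted[1] = Aae$DB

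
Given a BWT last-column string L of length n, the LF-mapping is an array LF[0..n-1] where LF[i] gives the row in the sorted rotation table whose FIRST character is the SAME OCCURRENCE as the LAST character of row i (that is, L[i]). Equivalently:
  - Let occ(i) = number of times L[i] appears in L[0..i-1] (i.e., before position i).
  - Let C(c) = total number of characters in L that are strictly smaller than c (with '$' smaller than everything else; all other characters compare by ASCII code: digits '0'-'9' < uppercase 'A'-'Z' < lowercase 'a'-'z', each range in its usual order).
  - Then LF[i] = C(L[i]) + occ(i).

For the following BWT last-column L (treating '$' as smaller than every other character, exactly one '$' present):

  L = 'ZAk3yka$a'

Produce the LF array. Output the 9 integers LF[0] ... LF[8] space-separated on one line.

Answer: 3 2 6 1 8 7 4 0 5

Derivation:
Char counts: '$':1, '3':1, 'A':1, 'Z':1, 'a':2, 'k':2, 'y':1
C (first-col start): C('$')=0, C('3')=1, C('A')=2, C('Z')=3, C('a')=4, C('k')=6, C('y')=8
L[0]='Z': occ=0, LF[0]=C('Z')+0=3+0=3
L[1]='A': occ=0, LF[1]=C('A')+0=2+0=2
L[2]='k': occ=0, LF[2]=C('k')+0=6+0=6
L[3]='3': occ=0, LF[3]=C('3')+0=1+0=1
L[4]='y': occ=0, LF[4]=C('y')+0=8+0=8
L[5]='k': occ=1, LF[5]=C('k')+1=6+1=7
L[6]='a': occ=0, LF[6]=C('a')+0=4+0=4
L[7]='$': occ=0, LF[7]=C('$')+0=0+0=0
L[8]='a': occ=1, LF[8]=C('a')+1=4+1=5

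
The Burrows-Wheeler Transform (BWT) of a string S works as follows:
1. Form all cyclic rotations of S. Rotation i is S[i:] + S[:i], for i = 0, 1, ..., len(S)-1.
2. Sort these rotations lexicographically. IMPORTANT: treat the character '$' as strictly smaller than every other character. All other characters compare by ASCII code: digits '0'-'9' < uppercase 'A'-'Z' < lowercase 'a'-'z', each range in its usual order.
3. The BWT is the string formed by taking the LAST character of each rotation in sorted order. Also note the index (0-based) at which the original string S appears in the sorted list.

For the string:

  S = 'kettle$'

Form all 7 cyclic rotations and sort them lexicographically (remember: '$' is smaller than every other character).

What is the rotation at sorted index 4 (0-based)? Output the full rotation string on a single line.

Answer: le$kett

Derivation:
All 7 rotations (rotation i = S[i:]+S[:i]):
  rot[0] = kettle$
  rot[1] = ettle$k
  rot[2] = ttle$ke
  rot[3] = tle$ket
  rot[4] = le$kett
  rot[5] = e$kettl
  rot[6] = $kettle
Sorted (with $ < everything):
  sorted[0] = $kettle
  sorted[1] = e$kettl
  sorted[2] = ettle$k
  sorted[3] = kettle$
  sorted[4] = le$kett
  sorted[5] = tle$ket
  sorted[6] = ttle$ke
sorted[4] = le$kett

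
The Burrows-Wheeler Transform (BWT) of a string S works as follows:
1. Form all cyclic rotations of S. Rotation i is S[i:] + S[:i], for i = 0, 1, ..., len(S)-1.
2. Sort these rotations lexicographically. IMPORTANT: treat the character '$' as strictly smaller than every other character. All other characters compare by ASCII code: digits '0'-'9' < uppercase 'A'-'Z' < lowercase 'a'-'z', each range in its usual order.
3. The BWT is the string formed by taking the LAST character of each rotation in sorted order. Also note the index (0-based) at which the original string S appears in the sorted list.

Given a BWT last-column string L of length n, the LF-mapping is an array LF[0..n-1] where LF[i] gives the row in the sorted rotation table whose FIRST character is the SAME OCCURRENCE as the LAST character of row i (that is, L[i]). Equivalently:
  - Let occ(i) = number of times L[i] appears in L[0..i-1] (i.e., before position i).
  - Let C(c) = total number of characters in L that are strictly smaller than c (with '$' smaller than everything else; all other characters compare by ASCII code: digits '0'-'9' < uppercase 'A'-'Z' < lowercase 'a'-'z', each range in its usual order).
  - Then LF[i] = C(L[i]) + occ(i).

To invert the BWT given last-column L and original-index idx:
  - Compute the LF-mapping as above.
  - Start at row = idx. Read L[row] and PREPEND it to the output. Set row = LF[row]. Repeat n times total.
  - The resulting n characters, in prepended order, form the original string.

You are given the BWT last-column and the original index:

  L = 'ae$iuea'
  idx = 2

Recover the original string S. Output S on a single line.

Answer: aueiea$

Derivation:
LF mapping: 1 3 0 5 6 4 2
Walk LF starting at row 2, prepending L[row]:
  step 1: row=2, L[2]='$', prepend. Next row=LF[2]=0
  step 2: row=0, L[0]='a', prepend. Next row=LF[0]=1
  step 3: row=1, L[1]='e', prepend. Next row=LF[1]=3
  step 4: row=3, L[3]='i', prepend. Next row=LF[3]=5
  step 5: row=5, L[5]='e', prepend. Next row=LF[5]=4
  step 6: row=4, L[4]='u', prepend. Next row=LF[4]=6
  step 7: row=6, L[6]='a', prepend. Next row=LF[6]=2
Reversed output: aueiea$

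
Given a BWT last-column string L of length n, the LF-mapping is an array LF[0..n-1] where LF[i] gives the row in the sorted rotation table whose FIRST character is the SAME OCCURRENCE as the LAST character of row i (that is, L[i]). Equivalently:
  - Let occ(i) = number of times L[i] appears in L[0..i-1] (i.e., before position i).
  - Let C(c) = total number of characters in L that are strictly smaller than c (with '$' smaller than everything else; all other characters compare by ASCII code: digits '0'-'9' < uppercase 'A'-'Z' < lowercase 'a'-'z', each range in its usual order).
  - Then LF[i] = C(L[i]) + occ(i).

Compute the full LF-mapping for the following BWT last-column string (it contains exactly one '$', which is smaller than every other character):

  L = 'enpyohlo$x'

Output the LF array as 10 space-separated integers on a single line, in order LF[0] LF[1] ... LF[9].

Answer: 1 4 7 9 5 2 3 6 0 8

Derivation:
Char counts: '$':1, 'e':1, 'h':1, 'l':1, 'n':1, 'o':2, 'p':1, 'x':1, 'y':1
C (first-col start): C('$')=0, C('e')=1, C('h')=2, C('l')=3, C('n')=4, C('o')=5, C('p')=7, C('x')=8, C('y')=9
L[0]='e': occ=0, LF[0]=C('e')+0=1+0=1
L[1]='n': occ=0, LF[1]=C('n')+0=4+0=4
L[2]='p': occ=0, LF[2]=C('p')+0=7+0=7
L[3]='y': occ=0, LF[3]=C('y')+0=9+0=9
L[4]='o': occ=0, LF[4]=C('o')+0=5+0=5
L[5]='h': occ=0, LF[5]=C('h')+0=2+0=2
L[6]='l': occ=0, LF[6]=C('l')+0=3+0=3
L[7]='o': occ=1, LF[7]=C('o')+1=5+1=6
L[8]='$': occ=0, LF[8]=C('$')+0=0+0=0
L[9]='x': occ=0, LF[9]=C('x')+0=8+0=8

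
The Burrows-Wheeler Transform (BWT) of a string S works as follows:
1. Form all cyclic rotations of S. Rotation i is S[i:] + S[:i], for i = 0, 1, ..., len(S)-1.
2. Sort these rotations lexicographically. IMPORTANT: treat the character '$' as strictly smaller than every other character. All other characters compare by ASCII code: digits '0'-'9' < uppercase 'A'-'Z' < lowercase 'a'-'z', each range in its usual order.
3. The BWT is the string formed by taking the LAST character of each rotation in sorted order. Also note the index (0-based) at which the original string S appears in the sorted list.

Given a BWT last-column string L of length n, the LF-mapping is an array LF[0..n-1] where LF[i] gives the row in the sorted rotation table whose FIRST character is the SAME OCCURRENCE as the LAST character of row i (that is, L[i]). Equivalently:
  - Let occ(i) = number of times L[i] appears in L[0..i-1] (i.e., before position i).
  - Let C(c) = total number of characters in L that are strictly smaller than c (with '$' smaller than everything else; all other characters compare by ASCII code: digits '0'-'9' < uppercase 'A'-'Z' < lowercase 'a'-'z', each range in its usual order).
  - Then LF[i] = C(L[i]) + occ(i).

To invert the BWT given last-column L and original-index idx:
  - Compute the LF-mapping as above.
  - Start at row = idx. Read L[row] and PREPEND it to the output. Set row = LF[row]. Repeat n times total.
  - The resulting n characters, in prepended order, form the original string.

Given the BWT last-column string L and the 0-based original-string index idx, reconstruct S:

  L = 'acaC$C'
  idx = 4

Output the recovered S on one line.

LF mapping: 3 5 4 1 0 2
Walk LF starting at row 4, prepending L[row]:
  step 1: row=4, L[4]='$', prepend. Next row=LF[4]=0
  step 2: row=0, L[0]='a', prepend. Next row=LF[0]=3
  step 3: row=3, L[3]='C', prepend. Next row=LF[3]=1
  step 4: row=1, L[1]='c', prepend. Next row=LF[1]=5
  step 5: row=5, L[5]='C', prepend. Next row=LF[5]=2
  step 6: row=2, L[2]='a', prepend. Next row=LF[2]=4
Reversed output: aCcCa$

Answer: aCcCa$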